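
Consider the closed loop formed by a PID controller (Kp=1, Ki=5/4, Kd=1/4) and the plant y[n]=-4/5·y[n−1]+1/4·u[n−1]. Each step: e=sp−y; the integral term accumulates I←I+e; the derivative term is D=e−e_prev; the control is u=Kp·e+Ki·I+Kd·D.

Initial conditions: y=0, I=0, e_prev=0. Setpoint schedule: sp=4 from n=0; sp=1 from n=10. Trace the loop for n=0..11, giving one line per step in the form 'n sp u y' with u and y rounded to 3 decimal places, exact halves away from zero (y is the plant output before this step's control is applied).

(exact arithmetic carried between steps; '≈' marks a value shown rounded to 6 d.p. or computed from one; I and e_prev carry over from the previous line; the table rounds u and y to 3 d.p., halves away from zero)
n=0: y=0, sp=4, e=sp−y=4; I=4, D=e−e_prev=4; u=1·4+5/4·4+1/4·4=10; next y=-4/5·0+1/4·10=2.5
n=1: y=2.5, sp=4, e=sp−y=1.5; I=5.5, D=e−e_prev=-2.5; u=1·1.5+5/4·5.5+1/4·(-2.5)=7.75; next y=-4/5·2.5+1/4·7.75=-0.0625
n=2: y=-0.0625, sp=4, e=sp−y=4.0625; I=9.5625, D=e−e_prev=2.5625; u=1·4.0625+5/4·9.5625+1/4·2.5625=16.65625; next y=-4/5·(-0.0625)+1/4·16.65625≈4.214063
n=3: y≈4.214063, sp=4, e=sp−y≈-0.214063; I≈9.348438, D=e−e_prev≈-4.276563; u=1·(-0.214063)+5/4·9.348438+1/4·(-4.276563)≈10.402344; next y=-4/5·4.214063+1/4·10.402344≈-0.770664
n=4: y≈-0.770664, sp=4, e=sp−y≈4.770664; I≈14.119102, D=e−e_prev≈4.984727; u=1·4.770664+5/4·14.119102+1/4·4.984727≈23.665723; next y=-4/5·(-0.770664)+1/4·23.665723≈6.532962
n=5: y≈6.532962, sp=4, e=sp−y≈-2.532962; I≈11.586140, D=e−e_prev≈-7.303626; u=1·(-2.532962)+5/4·11.586140+1/4·(-7.303626)≈10.123806; next y=-4/5·6.532962+1/4·10.123806≈-2.695418
n=6: y≈-2.695418, sp=4, e=sp−y≈6.695418; I≈18.281558, D=e−e_prev≈9.228380; u=1·6.695418+5/4·18.281558+1/4·9.228380≈31.854460; next y=-4/5·(-2.695418)+1/4·31.854460≈10.119949
n=7: y≈10.119949, sp=4, e=sp−y≈-6.119949; I≈12.161608, D=e−e_prev≈-12.815367; u=1·(-6.119949)+5/4·12.161608+1/4·(-12.815367)≈5.878219; next y=-4/5·10.119949+1/4·5.878219≈-6.626405
n=8: y≈-6.626405, sp=4, e=sp−y≈10.626405; I≈22.788013, D=e−e_prev≈16.746354; u=1·10.626405+5/4·22.788013+1/4·16.746354≈43.298010; next y=-4/5·(-6.626405)+1/4·43.298010≈16.125626
n=9: y≈16.125626, sp=4, e=sp−y≈-12.125626; I≈10.662387, D=e−e_prev≈-22.752031; u=1·(-12.125626)+5/4·10.662387+1/4·(-22.752031)≈-4.485650; next y=-4/5·16.125626+1/4·(-4.485650)≈-14.021914
n=10: y≈-14.021914, sp=1, e=sp−y≈15.021914; I≈25.684300, D=e−e_prev≈27.147540; u=1·15.021914+5/4·25.684300+1/4·27.147540≈53.914174; next y=-4/5·(-14.021914)+1/4·53.914174≈24.696074
n=11: y≈24.696074, sp=1, e=sp−y≈-23.696074; I≈1.988226, D=e−e_prev≈-38.717988; u=1·(-23.696074)+5/4·1.988226+1/4·(-38.717988)≈-30.890289; next y=-4/5·24.696074+1/4·(-30.890289)≈-27.479432

0 4 10.000 0.000
1 4 7.750 2.500
2 4 16.656 -0.063
3 4 10.402 4.214
4 4 23.666 -0.771
5 4 10.124 6.533
6 4 31.854 -2.695
7 4 5.878 10.120
8 4 43.298 -6.626
9 4 -4.486 16.126
10 1 53.914 -14.022
11 1 -30.890 24.696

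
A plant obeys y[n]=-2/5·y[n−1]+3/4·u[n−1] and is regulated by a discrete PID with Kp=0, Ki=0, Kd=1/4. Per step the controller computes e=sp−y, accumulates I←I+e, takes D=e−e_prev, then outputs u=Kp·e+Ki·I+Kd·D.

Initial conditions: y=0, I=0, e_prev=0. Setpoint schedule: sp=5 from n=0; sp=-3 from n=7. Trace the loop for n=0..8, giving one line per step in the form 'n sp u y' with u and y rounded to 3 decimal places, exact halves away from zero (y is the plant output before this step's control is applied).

0 5 1.250 0.000
1 5 -0.234 0.938
2 5 0.372 -0.551
3 5 -0.263 0.499
4 5 0.224 -0.397
5 5 -0.181 0.327
6 5 0.148 -0.266
7 -3 -2.121 0.218
8 -3 0.474 -1.678

(exact arithmetic carried between steps; '≈' marks a value shown rounded to 6 d.p. or computed from one; I and e_prev carry over from the previous line; the table rounds u and y to 3 d.p., halves away from zero)
n=0: y=0, sp=5, e=sp−y=5; I=5, D=e−e_prev=5; u=0·5+0·5+1/4·5=1.25; next y=-2/5·0+3/4·1.25=0.9375
n=1: y=0.9375, sp=5, e=sp−y=4.0625; I=9.0625, D=e−e_prev=-0.9375; u=0·4.0625+0·9.0625+1/4·(-0.9375)=-0.234375; next y=-2/5·0.9375+3/4·(-0.234375)≈-0.550781
n=2: y≈-0.550781, sp=5, e=sp−y≈5.550781; I≈14.613281, D=e−e_prev≈1.488281; u=0·5.550781+0·14.613281+1/4·1.488281≈0.372070; next y=-2/5·(-0.550781)+3/4·0.372070≈0.499365
n=3: y≈0.499365, sp=5, e=sp−y≈4.500635; I≈19.113916, D=e−e_prev≈-1.050146; u=0·4.500635+0·19.113916+1/4·(-1.050146)≈-0.262537; next y=-2/5·0.499365+3/4·(-0.262537)≈-0.396649
n=4: y≈-0.396649, sp=5, e=sp−y≈5.396649; I≈24.510565, D=e−e_prev≈0.896014; u=0·5.396649+0·24.510565+1/4·0.896014≈0.224003; next y=-2/5·(-0.396649)+3/4·0.224003≈0.326662
n=5: y≈0.326662, sp=5, e=sp−y≈4.673338; I≈29.183903, D=e−e_prev≈-0.723311; u=0·4.673338+0·29.183903+1/4·(-0.723311)≈-0.180828; next y=-2/5·0.326662+3/4·(-0.180828)≈-0.266286
n=6: y≈-0.266286, sp=5, e=sp−y≈5.266286; I≈34.450188, D=e−e_prev≈0.592948; u=0·5.266286+0·34.450188+1/4·0.592948≈0.148237; next y=-2/5·(-0.266286)+3/4·0.148237≈0.217692
n=7: y≈0.217692, sp=-3, e=sp−y≈-3.217692; I≈31.232496, D=e−e_prev≈-8.483977; u=0·(-3.217692)+0·31.232496+1/4·(-8.483977)≈-2.120994; next y=-2/5·0.217692+3/4·(-2.120994)≈-1.677823
n=8: y≈-1.677823, sp=-3, e=sp−y≈-1.322177; I≈29.910319, D=e−e_prev≈1.895514; u=0·(-1.322177)+0·29.910319+1/4·1.895514≈0.473879; next y=-2/5·(-1.677823)+3/4·0.473879≈1.026538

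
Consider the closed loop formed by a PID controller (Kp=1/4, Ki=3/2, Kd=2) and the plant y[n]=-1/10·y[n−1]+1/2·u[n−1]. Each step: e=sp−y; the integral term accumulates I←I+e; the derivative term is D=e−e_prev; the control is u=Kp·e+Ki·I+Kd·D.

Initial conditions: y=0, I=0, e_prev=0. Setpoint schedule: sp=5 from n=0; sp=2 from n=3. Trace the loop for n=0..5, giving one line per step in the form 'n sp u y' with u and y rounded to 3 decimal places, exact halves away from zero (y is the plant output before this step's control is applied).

(exact arithmetic carried between steps; '≈' marks a value shown rounded to 6 d.p. or computed from one; I and e_prev carry over from the previous line; the table rounds u and y to 3 d.p., halves away from zero)
n=0: y=0, sp=5, e=sp−y=5; I=5, D=e−e_prev=5; u=1/4·5+3/2·5+2·5=18.75; next y=-1/10·0+1/2·18.75=9.375
n=1: y=9.375, sp=5, e=sp−y=-4.375; I=0.625, D=e−e_prev=-9.375; u=1/4·(-4.375)+3/2·0.625+2·(-9.375)=-18.90625; next y=-1/10·9.375+1/2·(-18.90625)=-10.390625
n=2: y=-10.390625, sp=5, e=sp−y=15.390625; I=16.015625, D=e−e_prev=19.765625; u=1/4·15.390625+3/2·16.015625+2·19.765625≈67.402344; next y=-1/10·(-10.390625)+1/2·67.402344≈34.740234
n=3: y≈34.740234, sp=2, e=sp−y≈-32.740234; I≈-16.724609, D=e−e_prev≈-48.130859; u=1/4·(-32.740234)+3/2·(-16.724609)+2·(-48.130859)≈-129.533691; next y=-1/10·34.740234+1/2·(-129.533691)≈-68.240869
n=4: y≈-68.240869, sp=2, e=sp−y≈70.240869; I≈53.516260, D=e−e_prev≈102.981104; u=1/4·70.240869+3/2·53.516260+2·102.981104≈303.796814; next y=-1/10·(-68.240869)+1/2·303.796814≈158.722494
n=5: y≈158.722494, sp=2, e=sp−y≈-156.722494; I≈-103.206234, D=e−e_prev≈-226.963363; u=1/4·(-156.722494)+3/2·(-103.206234)+2·(-226.963363)≈-647.916701; next y=-1/10·158.722494+1/2·(-647.916701)≈-339.830600

0 5 18.750 0.000
1 5 -18.906 9.375
2 5 67.402 -10.391
3 2 -129.534 34.740
4 2 303.797 -68.241
5 2 -647.917 158.722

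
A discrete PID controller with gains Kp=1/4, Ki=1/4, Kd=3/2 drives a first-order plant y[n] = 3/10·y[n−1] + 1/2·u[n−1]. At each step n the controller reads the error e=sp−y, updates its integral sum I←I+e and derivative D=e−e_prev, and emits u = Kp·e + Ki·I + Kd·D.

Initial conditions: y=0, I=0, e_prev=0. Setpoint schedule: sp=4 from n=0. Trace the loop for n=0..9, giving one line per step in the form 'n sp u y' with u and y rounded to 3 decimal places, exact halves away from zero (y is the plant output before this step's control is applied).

0 4 8.000 0.000
1 4 -5.000 4.000
2 4 11.600 -1.300
3 4 -8.445 5.410
4 4 17.287 -2.600
5 4 -14.004 7.863
6 4 25.737 -4.643
7 4 -23.099 11.476
8 4 38.375 -8.107
9 4 -37.696 16.756

(exact arithmetic carried between steps; '≈' marks a value shown rounded to 6 d.p. or computed from one; I and e_prev carry over from the previous line; the table rounds u and y to 3 d.p., halves away from zero)
n=0: y=0, sp=4, e=sp−y=4; I=4, D=e−e_prev=4; u=1/4·4+1/4·4+3/2·4=8; next y=3/10·0+1/2·8=4
n=1: y=4, sp=4, e=sp−y=0; I=4, D=e−e_prev=-4; u=1/4·0+1/4·4+3/2·(-4)=-5; next y=3/10·4+1/2·(-5)=-1.3
n=2: y=-1.3, sp=4, e=sp−y=5.3; I=9.3, D=e−e_prev=5.3; u=1/4·5.3+1/4·9.3+3/2·5.3=11.6; next y=3/10·(-1.3)+1/2·11.6=5.41
n=3: y=5.41, sp=4, e=sp−y=-1.41; I=7.89, D=e−e_prev=-6.71; u=1/4·(-1.41)+1/4·7.89+3/2·(-6.71)=-8.445; next y=3/10·5.41+1/2·(-8.445)=-2.5995
n=4: y=-2.5995, sp=4, e=sp−y=6.5995; I=14.4895, D=e−e_prev=8.0095; u=1/4·6.5995+1/4·14.4895+3/2·8.0095=17.2865; next y=3/10·(-2.5995)+1/2·17.2865=7.8634
n=5: y=7.8634, sp=4, e=sp−y=-3.8634; I=10.6261, D=e−e_prev=-10.4629; u=1/4·(-3.8634)+1/4·10.6261+3/2·(-10.4629)=-14.003675; next y=3/10·7.8634+1/2·(-14.003675)≈-4.642818
n=6: y≈-4.642818, sp=4, e=sp−y≈8.642818; I≈19.268918, D=e−e_prev≈12.506218; u=1/4·8.642818+1/4·19.268918+3/2·12.506218≈25.73726; next y=3/10·(-4.642818)+1/2·25.73726≈11.475785
n=7: y≈11.475785, sp=4, e=sp−y≈-7.475785; I≈11.793133, D=e−e_prev≈-16.118602; u=1/4·(-7.475785)+1/4·11.793133+3/2·(-16.118602)≈-23.098566; next y=3/10·11.475785+1/2·(-23.098566)≈-8.106548
n=8: y≈-8.106548, sp=4, e=sp−y≈12.106548; I≈23.899681, D=e−e_prev≈19.582333; u=1/4·12.106548+1/4·23.899681+3/2·19.582333≈38.375056; next y=3/10·(-8.106548)+1/2·38.375056≈16.755564
n=9: y≈16.755564, sp=4, e=sp−y≈-12.755564; I≈11.144117, D=e−e_prev≈-24.862111; u=1/4·(-12.755564)+1/4·11.144117+3/2·(-24.862111)≈-37.696029; next y=3/10·16.755564+1/2·(-37.696029)≈-13.821345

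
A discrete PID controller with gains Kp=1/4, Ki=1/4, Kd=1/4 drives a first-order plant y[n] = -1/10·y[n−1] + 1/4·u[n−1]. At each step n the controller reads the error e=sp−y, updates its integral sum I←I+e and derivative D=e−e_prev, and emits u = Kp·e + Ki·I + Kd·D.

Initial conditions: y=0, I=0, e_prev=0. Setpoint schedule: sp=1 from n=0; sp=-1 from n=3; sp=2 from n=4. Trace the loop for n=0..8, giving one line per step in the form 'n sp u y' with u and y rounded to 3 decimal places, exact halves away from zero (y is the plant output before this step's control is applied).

0 1 0.750 0.000
1 1 0.609 0.188
2 1 0.900 0.134
3 -1 -0.456 0.212
4 2 2.271 -0.135
5 2 1.431 0.581
6 2 2.176 0.300
7 2 2.370 0.514
8 2 2.775 0.541

(exact arithmetic carried between steps; '≈' marks a value shown rounded to 6 d.p. or computed from one; I and e_prev carry over from the previous line; the table rounds u and y to 3 d.p., halves away from zero)
n=0: y=0, sp=1, e=sp−y=1; I=1, D=e−e_prev=1; u=1/4·1+1/4·1+1/4·1=0.75; next y=-1/10·0+1/4·0.75=0.1875
n=1: y=0.1875, sp=1, e=sp−y=0.8125; I=1.8125, D=e−e_prev=-0.1875; u=1/4·0.8125+1/4·1.8125+1/4·(-0.1875)=0.609375; next y=-1/10·0.1875+1/4·0.609375≈0.133594
n=2: y≈0.133594, sp=1, e=sp−y≈0.866406; I≈2.678906, D=e−e_prev≈0.053906; u=1/4·0.866406+1/4·2.678906+1/4·0.053906≈0.899805; next y=-1/10·0.133594+1/4·0.899805≈0.211592
n=3: y≈0.211592, sp=-1, e=sp−y≈-1.211592; I≈1.467314, D=e−e_prev≈-2.077998; u=1/4·(-1.211592)+1/4·1.467314+1/4·(-2.077998)≈-0.455569; next y=-1/10·0.211592+1/4·(-0.455569)≈-0.135051
n=4: y≈-0.135051, sp=2, e=sp−y≈2.135051; I≈3.602366, D=e−e_prev≈3.346643; u=1/4·2.135051+1/4·3.602366+1/4·3.346643≈2.271015; next y=-1/10·(-0.135051)+1/4·2.271015≈0.581259
n=5: y≈0.581259, sp=2, e=sp−y≈1.418741; I≈5.021107, D=e−e_prev≈-0.716310; u=1/4·1.418741+1/4·5.021107+1/4·(-0.716310)≈1.430884; next y=-1/10·0.581259+1/4·1.430884≈0.299595
n=6: y≈0.299595, sp=2, e=sp−y≈1.700405; I≈6.721512, D=e−e_prev≈0.281664; u=1/4·1.700405+1/4·6.721512+1/4·0.281664≈2.175895; next y=-1/10·0.299595+1/4·2.175895≈0.514014
n=7: y≈0.514014, sp=2, e=sp−y≈1.485986; I≈8.207497, D=e−e_prev≈-0.214419; u=1/4·1.485986+1/4·8.207497+1/4·(-0.214419)≈2.369766; next y=-1/10·0.514014+1/4·2.369766≈0.541040
n=8: y≈0.541040, sp=2, e=sp−y≈1.458960; I≈9.666457, D=e−e_prev≈-0.027026; u=1/4·1.458960+1/4·9.666457+1/4·(-0.027026)≈2.774598; next y=-1/10·0.541040+1/4·2.774598≈0.639545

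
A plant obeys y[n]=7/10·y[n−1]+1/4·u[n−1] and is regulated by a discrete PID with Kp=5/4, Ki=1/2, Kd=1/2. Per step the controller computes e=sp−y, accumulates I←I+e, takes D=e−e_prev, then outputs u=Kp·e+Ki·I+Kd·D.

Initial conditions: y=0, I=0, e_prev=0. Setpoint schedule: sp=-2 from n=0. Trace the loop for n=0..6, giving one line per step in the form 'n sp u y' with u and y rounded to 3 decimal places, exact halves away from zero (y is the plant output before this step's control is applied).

(exact arithmetic carried between steps; '≈' marks a value shown rounded to 6 d.p. or computed from one; I and e_prev carry over from the previous line; the table rounds u and y to 3 d.p., halves away from zero)
n=0: y=0, sp=-2, e=sp−y=-2; I=-2, D=e−e_prev=-2; u=5/4·(-2)+1/2·(-2)+1/2·(-2)=-4.5; next y=7/10·0+1/4·(-4.5)=-1.125
n=1: y=-1.125, sp=-2, e=sp−y=-0.875; I=-2.875, D=e−e_prev=1.125; u=5/4·(-0.875)+1/2·(-2.875)+1/2·1.125=-1.96875; next y=7/10·(-1.125)+1/4·(-1.96875)≈-1.279688
n=2: y≈-1.279688, sp=-2, e=sp−y≈-0.720313; I≈-3.595313, D=e−e_prev≈0.154688; u=5/4·(-0.720313)+1/2·(-3.595313)+1/2·0.154688≈-2.620703; next y=7/10·(-1.279688)+1/4·(-2.620703)≈-1.550957
n=3: y≈-1.550957, sp=-2, e=sp−y≈-0.449043; I≈-4.044355, D=e−e_prev≈0.271270; u=5/4·(-0.449043)+1/2·(-4.044355)+1/2·0.271270≈-2.447847; next y=7/10·(-1.550957)+1/4·(-2.447847)≈-1.697632
n=4: y≈-1.697632, sp=-2, e=sp−y≈-0.302368; I≈-4.346724, D=e−e_prev≈0.146675; u=5/4·(-0.302368)+1/2·(-4.346724)+1/2·0.146675≈-2.477985; next y=7/10·(-1.697632)+1/4·(-2.477985)≈-1.807838
n=5: y≈-1.807838, sp=-2, e=sp−y≈-0.192162; I≈-4.538885, D=e−e_prev≈0.110207; u=5/4·(-0.192162)+1/2·(-4.538885)+1/2·0.110207≈-2.454541; next y=7/10·(-1.807838)+1/4·(-2.454541)≈-1.879122
n=6: y≈-1.879122, sp=-2, e=sp−y≈-0.120878; I≈-4.659763, D=e−e_prev≈0.071284; u=5/4·(-0.120878)+1/2·(-4.659763)+1/2·0.071284≈-2.445337; next y=7/10·(-1.879122)+1/4·(-2.445337)≈-1.926720

0 -2 -4.500 0.000
1 -2 -1.969 -1.125
2 -2 -2.621 -1.280
3 -2 -2.448 -1.551
4 -2 -2.478 -1.698
5 -2 -2.455 -1.808
6 -2 -2.445 -1.879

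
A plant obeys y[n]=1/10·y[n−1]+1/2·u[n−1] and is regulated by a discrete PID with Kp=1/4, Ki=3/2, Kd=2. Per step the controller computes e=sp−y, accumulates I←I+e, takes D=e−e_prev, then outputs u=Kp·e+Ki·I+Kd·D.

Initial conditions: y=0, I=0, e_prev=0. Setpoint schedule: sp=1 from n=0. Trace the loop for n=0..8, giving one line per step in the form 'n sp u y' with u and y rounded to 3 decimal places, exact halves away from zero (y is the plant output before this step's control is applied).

(exact arithmetic carried between steps; '≈' marks a value shown rounded to 6 d.p. or computed from one; I and e_prev carry over from the previous line; the table rounds u and y to 3 d.p., halves away from zero)
n=0: y=0, sp=1, e=sp−y=1; I=1, D=e−e_prev=1; u=1/4·1+3/2·1+2·1=3.75; next y=1/10·0+1/2·3.75=1.875
n=1: y=1.875, sp=1, e=sp−y=-0.875; I=0.125, D=e−e_prev=-1.875; u=1/4·(-0.875)+3/2·0.125+2·(-1.875)=-3.78125; next y=1/10·1.875+1/2·(-3.78125)=-1.703125
n=2: y=-1.703125, sp=1, e=sp−y=2.703125; I=2.828125, D=e−e_prev=3.578125; u=1/4·2.703125+3/2·2.828125+2·3.578125≈12.074219; next y=1/10·(-1.703125)+1/2·12.074219≈5.866797
n=3: y≈5.866797, sp=1, e=sp−y≈-4.866797; I≈-2.038672, D=e−e_prev≈-7.569922; u=1/4·(-4.866797)+3/2·(-2.038672)+2·(-7.569922)≈-19.414551; next y=1/10·5.866797+1/2·(-19.414551)≈-9.120596
n=4: y≈-9.120596, sp=1, e=sp−y≈10.120596; I≈8.081924, D=e−e_prev≈14.987393; u=1/4·10.120596+3/2·8.081924+2·14.987393≈44.627820; next y=1/10·(-9.120596)+1/2·44.627820≈21.401850
n=5: y≈21.401850, sp=1, e=sp−y≈-20.401850; I≈-12.319927, D=e−e_prev≈-30.522446; u=1/4·(-20.401850)+3/2·(-12.319927)+2·(-30.522446)≈-84.625244; next y=1/10·21.401850+1/2·(-84.625244)≈-40.172437
n=6: y≈-40.172437, sp=1, e=sp−y≈41.172437; I≈28.852511, D=e−e_prev≈61.574288; u=1/4·41.172437+3/2·28.852511+2·61.574288≈176.720450; next y=1/10·(-40.172437)+1/2·176.720450≈84.342981
n=7: y≈84.342981, sp=1, e=sp−y≈-83.342981; I≈-54.490471, D=e−e_prev≈-124.515419; u=1/4·(-83.342981)+3/2·(-54.490471)+2·(-124.515419)≈-351.602289; next y=1/10·84.342981+1/2·(-351.602289)≈-167.366846
n=8: y≈-167.366846, sp=1, e=sp−y≈168.366846; I≈113.876375, D=e−e_prev≈251.709828; u=1/4·168.366846+3/2·113.876375+2·251.709828≈716.325930; next y=1/10·(-167.366846)+1/2·716.325930≈341.426281

0 1 3.750 0.000
1 1 -3.781 1.875
2 1 12.074 -1.703
3 1 -19.415 5.867
4 1 44.628 -9.121
5 1 -84.625 21.402
6 1 176.720 -40.172
7 1 -351.602 84.343
8 1 716.326 -167.367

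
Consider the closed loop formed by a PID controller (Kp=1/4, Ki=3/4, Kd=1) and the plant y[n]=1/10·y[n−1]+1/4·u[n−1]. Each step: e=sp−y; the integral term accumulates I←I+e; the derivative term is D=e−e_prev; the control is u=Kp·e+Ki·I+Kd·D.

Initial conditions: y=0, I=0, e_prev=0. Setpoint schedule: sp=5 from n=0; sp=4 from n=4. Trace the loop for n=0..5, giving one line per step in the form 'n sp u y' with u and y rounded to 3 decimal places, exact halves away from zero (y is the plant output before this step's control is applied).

0 5 10.000 0.000
1 5 3.750 2.500
2 5 10.750 1.188
3 5 9.059 2.806
4 4 10.845 2.545
5 4 11.834 2.966

(exact arithmetic carried between steps; '≈' marks a value shown rounded to 6 d.p. or computed from one; I and e_prev carry over from the previous line; the table rounds u and y to 3 d.p., halves away from zero)
n=0: y=0, sp=5, e=sp−y=5; I=5, D=e−e_prev=5; u=1/4·5+3/4·5+1·5=10; next y=1/10·0+1/4·10=2.5
n=1: y=2.5, sp=5, e=sp−y=2.5; I=7.5, D=e−e_prev=-2.5; u=1/4·2.5+3/4·7.5+1·(-2.5)=3.75; next y=1/10·2.5+1/4·3.75=1.1875
n=2: y=1.1875, sp=5, e=sp−y=3.8125; I=11.3125, D=e−e_prev=1.3125; u=1/4·3.8125+3/4·11.3125+1·1.3125=10.75; next y=1/10·1.1875+1/4·10.75=2.80625
n=3: y=2.80625, sp=5, e=sp−y=2.19375; I=13.50625, D=e−e_prev=-1.61875; u=1/4·2.19375+3/4·13.50625+1·(-1.61875)=9.059375; next y=1/10·2.80625+1/4·9.059375≈2.545469
n=4: y≈2.545469, sp=4, e=sp−y≈1.454531; I≈14.960781, D=e−e_prev≈-0.739219; u=1/4·1.454531+3/4·14.960781+1·(-0.739219)≈10.845; next y=1/10·2.545469+1/4·10.845≈2.965797
n=5: y≈2.965797, sp=4, e=sp−y≈1.034203; I≈15.994984, D=e−e_prev≈-0.420328; u=1/4·1.034203+3/4·15.994984+1·(-0.420328)≈11.834461; next y=1/10·2.965797+1/4·11.834461≈3.255195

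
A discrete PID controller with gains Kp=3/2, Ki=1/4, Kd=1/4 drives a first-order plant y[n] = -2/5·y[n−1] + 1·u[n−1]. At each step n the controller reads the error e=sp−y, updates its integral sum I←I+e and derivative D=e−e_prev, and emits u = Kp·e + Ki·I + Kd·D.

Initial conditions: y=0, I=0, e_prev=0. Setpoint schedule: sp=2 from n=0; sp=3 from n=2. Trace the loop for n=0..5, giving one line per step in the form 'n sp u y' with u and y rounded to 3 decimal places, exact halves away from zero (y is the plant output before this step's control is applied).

(exact arithmetic carried between steps; '≈' marks a value shown rounded to 6 d.p. or computed from one; I and e_prev carry over from the previous line; the table rounds u and y to 3 d.p., halves away from zero)
n=0: y=0, sp=2, e=sp−y=2; I=2, D=e−e_prev=2; u=3/2·2+1/4·2+1/4·2=4; next y=-2/5·0+1·4=4
n=1: y=4, sp=2, e=sp−y=-2; I=0, D=e−e_prev=-4; u=3/2·(-2)+1/4·0+1/4·(-4)=-4; next y=-2/5·4+1·(-4)=-5.6
n=2: y=-5.6, sp=3, e=sp−y=8.6; I=8.6, D=e−e_prev=10.6; u=3/2·8.6+1/4·8.6+1/4·10.6=17.7; next y=-2/5·(-5.6)+1·17.7=19.94
n=3: y=19.94, sp=3, e=sp−y=-16.94; I=-8.34, D=e−e_prev=-25.54; u=3/2·(-16.94)+1/4·(-8.34)+1/4·(-25.54)=-33.88; next y=-2/5·19.94+1·(-33.88)=-41.856
n=4: y=-41.856, sp=3, e=sp−y=44.856; I=36.516, D=e−e_prev=61.796; u=3/2·44.856+1/4·36.516+1/4·61.796=91.862; next y=-2/5·(-41.856)+1·91.862=108.6044
n=5: y=108.6044, sp=3, e=sp−y=-105.6044; I=-69.0884, D=e−e_prev=-150.4604; u=3/2·(-105.6044)+1/4·(-69.0884)+1/4·(-150.4604)=-213.2938; next y=-2/5·108.6044+1·(-213.2938)=-256.73556

0 2 4.000 0.000
1 2 -4.000 4.000
2 3 17.700 -5.600
3 3 -33.880 19.940
4 3 91.862 -41.856
5 3 -213.294 108.604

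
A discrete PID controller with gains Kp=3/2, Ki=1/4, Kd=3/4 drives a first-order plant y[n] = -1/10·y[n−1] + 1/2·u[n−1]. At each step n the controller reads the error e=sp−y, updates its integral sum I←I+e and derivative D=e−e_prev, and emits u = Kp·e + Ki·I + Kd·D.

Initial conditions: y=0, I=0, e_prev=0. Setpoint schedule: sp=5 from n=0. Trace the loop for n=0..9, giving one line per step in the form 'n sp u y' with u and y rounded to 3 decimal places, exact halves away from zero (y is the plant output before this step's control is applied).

0 5 12.500 0.000
1 5 -5.625 6.250
2 5 22.969 -3.438
3 5 -20.352 11.828
4 5 47.357 -11.359
5 5 -56.376 24.815
6 5 104.510 -30.669
7 5 -143.164 55.322
8 5 239.840 -77.114
9 5 -350.823 127.631

(exact arithmetic carried between steps; '≈' marks a value shown rounded to 6 d.p. or computed from one; I and e_prev carry over from the previous line; the table rounds u and y to 3 d.p., halves away from zero)
n=0: y=0, sp=5, e=sp−y=5; I=5, D=e−e_prev=5; u=3/2·5+1/4·5+3/4·5=12.5; next y=-1/10·0+1/2·12.5=6.25
n=1: y=6.25, sp=5, e=sp−y=-1.25; I=3.75, D=e−e_prev=-6.25; u=3/2·(-1.25)+1/4·3.75+3/4·(-6.25)=-5.625; next y=-1/10·6.25+1/2·(-5.625)=-3.4375
n=2: y=-3.4375, sp=5, e=sp−y=8.4375; I=12.1875, D=e−e_prev=9.6875; u=3/2·8.4375+1/4·12.1875+3/4·9.6875=22.96875; next y=-1/10·(-3.4375)+1/2·22.96875=11.828125
n=3: y=11.828125, sp=5, e=sp−y=-6.828125; I=5.359375, D=e−e_prev=-15.265625; u=3/2·(-6.828125)+1/4·5.359375+3/4·(-15.265625)≈-20.351563; next y=-1/10·11.828125+1/2·(-20.351563)≈-11.358594
n=4: y≈-11.358594, sp=5, e=sp−y≈16.358594; I≈21.717969, D=e−e_prev≈23.186719; u=3/2·16.358594+1/4·21.717969+3/4·23.186719≈47.357422; next y=-1/10·(-11.358594)+1/2·47.357422≈24.814570
n=5: y≈24.814570, sp=5, e=sp−y≈-19.814570; I≈1.903398, D=e−e_prev≈-36.173164; u=3/2·(-19.814570)+1/4·1.903398+3/4·(-36.173164)≈-56.375879; next y=-1/10·24.814570+1/2·(-56.375879)≈-30.669396
n=6: y≈-30.669396, sp=5, e=sp−y≈35.669396; I≈37.572795, D=e−e_prev≈55.483967; u=3/2·35.669396+1/4·37.572795+3/4·55.483967≈104.510269; next y=-1/10·(-30.669396)+1/2·104.510269≈55.322074
n=7: y≈55.322074, sp=5, e=sp−y≈-50.322074; I≈-12.749279, D=e−e_prev≈-85.991470; u=3/2·(-50.322074)+1/4·(-12.749279)+3/4·(-85.991470)≈-143.164033; next y=-1/10·55.322074+1/2·(-143.164033)≈-77.114224
n=8: y≈-77.114224, sp=5, e=sp−y≈82.114224; I≈69.364945, D=e−e_prev≈132.436298; u=3/2·82.114224+1/4·69.364945+3/4·132.436298≈239.839796; next y=-1/10·(-77.114224)+1/2·239.839796≈127.631320
n=9: y≈127.631320, sp=5, e=sp−y≈-122.631320; I≈-53.266375, D=e−e_prev≈-204.745545; u=3/2·(-122.631320)+1/4·(-53.266375)+3/4·(-204.745545)≈-350.822733; next y=-1/10·127.631320+1/2·(-350.822733)≈-188.174498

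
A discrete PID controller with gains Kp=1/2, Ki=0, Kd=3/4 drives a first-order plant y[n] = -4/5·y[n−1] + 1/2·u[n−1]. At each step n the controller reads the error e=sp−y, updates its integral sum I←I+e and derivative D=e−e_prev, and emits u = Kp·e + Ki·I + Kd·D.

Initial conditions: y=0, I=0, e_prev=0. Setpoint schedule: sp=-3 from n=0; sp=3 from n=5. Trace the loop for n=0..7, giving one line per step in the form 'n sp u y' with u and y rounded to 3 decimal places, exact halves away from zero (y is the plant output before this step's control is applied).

0 -3 -3.750 0.000
1 -3 0.844 -1.875
2 -3 -5.309 1.922
3 -3 5.181 -4.192
4 -3 -12.074 5.944
5 3 23.948 -10.792
6 3 -32.354 20.608
7 3 57.785 -32.663

(exact arithmetic carried between steps; '≈' marks a value shown rounded to 6 d.p. or computed from one; I and e_prev carry over from the previous line; the table rounds u and y to 3 d.p., halves away from zero)
n=0: y=0, sp=-3, e=sp−y=-3; I=-3, D=e−e_prev=-3; u=1/2·(-3)+0·(-3)+3/4·(-3)=-3.75; next y=-4/5·0+1/2·(-3.75)=-1.875
n=1: y=-1.875, sp=-3, e=sp−y=-1.125; I=-4.125, D=e−e_prev=1.875; u=1/2·(-1.125)+0·(-4.125)+3/4·1.875=0.84375; next y=-4/5·(-1.875)+1/2·0.84375=1.921875
n=2: y=1.921875, sp=-3, e=sp−y=-4.921875; I=-9.046875, D=e−e_prev=-3.796875; u=1/2·(-4.921875)+0·(-9.046875)+3/4·(-3.796875)≈-5.308594; next y=-4/5·1.921875+1/2·(-5.308594)≈-4.191797
n=3: y≈-4.191797, sp=-3, e=sp−y≈1.191797; I≈-7.855078, D=e−e_prev≈6.113672; u=1/2·1.191797+0·(-7.855078)+3/4·6.113672≈5.181152; next y=-4/5·(-4.191797)+1/2·5.181152≈5.944014
n=4: y≈5.944014, sp=-3, e=sp−y≈-8.944014; I≈-16.799092, D=e−e_prev≈-10.135811; u=1/2·(-8.944014)+0·(-16.799092)+3/4·(-10.135811)≈-12.073865; next y=-4/5·5.944014+1/2·(-12.073865)≈-10.792143
n=5: y≈-10.792143, sp=3, e=sp−y≈13.792143; I≈-3.006948, D=e−e_prev≈22.736157; u=1/2·13.792143+0·(-3.006948)+3/4·22.736157≈23.948189; next y=-4/5·(-10.792143)+1/2·23.948189≈20.607809
n=6: y≈20.607809, sp=3, e=sp−y≈-17.607809; I≈-20.614758, D=e−e_prev≈-31.399953; u=1/2·(-17.607809)+0·(-20.614758)+3/4·(-31.399953)≈-32.353869; next y=-4/5·20.607809+1/2·(-32.353869)≈-32.663182
n=7: y≈-32.663182, sp=3, e=sp−y≈35.663182; I≈15.048424, D=e−e_prev≈53.270991; u=1/2·35.663182+0·15.048424+3/4·53.270991≈57.784835; next y=-4/5·(-32.663182)+1/2·57.784835≈55.022963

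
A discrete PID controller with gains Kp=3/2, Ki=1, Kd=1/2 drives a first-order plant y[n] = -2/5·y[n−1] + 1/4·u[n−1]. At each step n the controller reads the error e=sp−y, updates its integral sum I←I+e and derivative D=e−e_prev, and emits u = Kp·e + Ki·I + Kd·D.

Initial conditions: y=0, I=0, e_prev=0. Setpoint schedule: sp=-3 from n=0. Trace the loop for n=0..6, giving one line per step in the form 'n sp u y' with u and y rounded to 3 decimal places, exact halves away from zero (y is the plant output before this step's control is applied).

0 -3 -9.000 0.000
1 -3 -3.750 -2.250
2 -3 -12.263 -0.038
3 -3 -5.079 -3.051
4 -3 -15.538 -0.050
5 -3 -5.543 -3.865
6 -3 -18.661 0.160

(exact arithmetic carried between steps; '≈' marks a value shown rounded to 6 d.p. or computed from one; I and e_prev carry over from the previous line; the table rounds u and y to 3 d.p., halves away from zero)
n=0: y=0, sp=-3, e=sp−y=-3; I=-3, D=e−e_prev=-3; u=3/2·(-3)+1·(-3)+1/2·(-3)=-9; next y=-2/5·0+1/4·(-9)=-2.25
n=1: y=-2.25, sp=-3, e=sp−y=-0.75; I=-3.75, D=e−e_prev=2.25; u=3/2·(-0.75)+1·(-3.75)+1/2·2.25=-3.75; next y=-2/5·(-2.25)+1/4·(-3.75)=-0.0375
n=2: y=-0.0375, sp=-3, e=sp−y=-2.9625; I=-6.7125, D=e−e_prev=-2.2125; u=3/2·(-2.9625)+1·(-6.7125)+1/2·(-2.2125)=-12.2625; next y=-2/5·(-0.0375)+1/4·(-12.2625)=-3.050625
n=3: y=-3.050625, sp=-3, e=sp−y=0.050625; I=-6.661875, D=e−e_prev=3.013125; u=3/2·0.050625+1·(-6.661875)+1/2·3.013125=-5.079375; next y=-2/5·(-3.050625)+1/4·(-5.079375)≈-0.049594
n=4: y≈-0.049594, sp=-3, e=sp−y≈-2.950406; I≈-9.612281, D=e−e_prev≈-3.001031; u=3/2·(-2.950406)+1·(-9.612281)+1/2·(-3.001031)≈-15.538406; next y=-2/5·(-0.049594)+1/4·(-15.538406)≈-3.864764
n=5: y≈-3.864764, sp=-3, e=sp−y≈0.864764; I≈-8.747517, D=e−e_prev≈3.815170; u=3/2·0.864764+1·(-8.747517)+1/2·3.815170≈-5.542786; next y=-2/5·(-3.864764)+1/4·(-5.542786)≈0.160209
n=6: y≈0.160209, sp=-3, e=sp−y≈-3.160209; I≈-11.907726, D=e−e_prev≈-4.024973; u=3/2·(-3.160209)+1·(-11.907726)+1/2·(-4.024973)≈-18.660527; next y=-2/5·0.160209+1/4·(-18.660527)≈-4.729215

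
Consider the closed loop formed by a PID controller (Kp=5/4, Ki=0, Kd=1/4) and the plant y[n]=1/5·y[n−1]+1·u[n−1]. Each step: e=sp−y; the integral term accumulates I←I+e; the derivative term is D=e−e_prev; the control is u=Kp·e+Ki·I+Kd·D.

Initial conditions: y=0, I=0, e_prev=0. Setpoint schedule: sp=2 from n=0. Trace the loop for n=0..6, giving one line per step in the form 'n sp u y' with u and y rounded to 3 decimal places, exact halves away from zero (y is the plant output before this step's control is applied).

0 2 3.000 0.000
1 2 -2.000 3.000
2 2 5.350 -1.400
3 2 -5.455 5.070
4 2 10.429 -4.441
5 2 -12.921 9.541
6 2 21.405 -11.013

(exact arithmetic carried between steps; '≈' marks a value shown rounded to 6 d.p. or computed from one; I and e_prev carry over from the previous line; the table rounds u and y to 3 d.p., halves away from zero)
n=0: y=0, sp=2, e=sp−y=2; I=2, D=e−e_prev=2; u=5/4·2+0·2+1/4·2=3; next y=1/5·0+1·3=3
n=1: y=3, sp=2, e=sp−y=-1; I=1, D=e−e_prev=-3; u=5/4·(-1)+0·1+1/4·(-3)=-2; next y=1/5·3+1·(-2)=-1.4
n=2: y=-1.4, sp=2, e=sp−y=3.4; I=4.4, D=e−e_prev=4.4; u=5/4·3.4+0·4.4+1/4·4.4=5.35; next y=1/5·(-1.4)+1·5.35=5.07
n=3: y=5.07, sp=2, e=sp−y=-3.07; I=1.33, D=e−e_prev=-6.47; u=5/4·(-3.07)+0·1.33+1/4·(-6.47)=-5.455; next y=1/5·5.07+1·(-5.455)=-4.441
n=4: y=-4.441, sp=2, e=sp−y=6.441; I=7.771, D=e−e_prev=9.511; u=5/4·6.441+0·7.771+1/4·9.511=10.429; next y=1/5·(-4.441)+1·10.429=9.5408
n=5: y=9.5408, sp=2, e=sp−y=-7.5408; I=0.2302, D=e−e_prev=-13.9818; u=5/4·(-7.5408)+0·0.2302+1/4·(-13.9818)=-12.92145; next y=1/5·9.5408+1·(-12.92145)=-11.01329
n=6: y=-11.01329, sp=2, e=sp−y=13.01329; I=13.24349, D=e−e_prev=20.55409; u=5/4·13.01329+0·13.24349+1/4·20.55409=21.405135; next y=1/5·(-11.01329)+1·21.405135=19.202477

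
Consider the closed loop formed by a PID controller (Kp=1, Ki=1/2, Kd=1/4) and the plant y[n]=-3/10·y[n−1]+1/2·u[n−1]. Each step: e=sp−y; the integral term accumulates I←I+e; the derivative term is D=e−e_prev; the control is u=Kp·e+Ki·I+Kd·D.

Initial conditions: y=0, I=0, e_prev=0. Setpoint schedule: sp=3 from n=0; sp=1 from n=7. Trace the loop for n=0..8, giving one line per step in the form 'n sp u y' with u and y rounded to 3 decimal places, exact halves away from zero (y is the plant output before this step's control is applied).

0 3 5.250 0.000
1 3 1.406 2.625
2 3 6.991 -0.084
3 3 1.547 3.521
4 3 8.845 -0.283
5 3 1.152 4.507
6 3 10.842 -0.776
7 1 -3.343 5.654
8 1 12.225 -3.367

(exact arithmetic carried between steps; '≈' marks a value shown rounded to 6 d.p. or computed from one; I and e_prev carry over from the previous line; the table rounds u and y to 3 d.p., halves away from zero)
n=0: y=0, sp=3, e=sp−y=3; I=3, D=e−e_prev=3; u=1·3+1/2·3+1/4·3=5.25; next y=-3/10·0+1/2·5.25=2.625
n=1: y=2.625, sp=3, e=sp−y=0.375; I=3.375, D=e−e_prev=-2.625; u=1·0.375+1/2·3.375+1/4·(-2.625)=1.40625; next y=-3/10·2.625+1/2·1.40625=-0.084375
n=2: y=-0.084375, sp=3, e=sp−y=3.084375; I=6.459375, D=e−e_prev=2.709375; u=1·3.084375+1/2·6.459375+1/4·2.709375≈6.991406; next y=-3/10·(-0.084375)+1/2·6.991406≈3.521016
n=3: y≈3.521016, sp=3, e=sp−y≈-0.521016; I≈5.938359, D=e−e_prev≈-3.605391; u=1·(-0.521016)+1/2·5.938359+1/4·(-3.605391)≈1.546816; next y=-3/10·3.521016+1/2·1.546816≈-0.282896
n=4: y≈-0.282896, sp=3, e=sp−y≈3.282896; I≈9.221256, D=e−e_prev≈3.803912; u=1·3.282896+1/2·9.221256+1/4·3.803912≈8.844502; next y=-3/10·(-0.282896)+1/2·8.844502≈4.507120
n=5: y≈4.507120, sp=3, e=sp−y≈-1.507120; I≈7.714136, D=e−e_prev≈-4.790017; u=1·(-1.507120)+1/2·7.714136+1/4·(-4.790017)≈1.152444; next y=-3/10·4.507120+1/2·1.152444≈-0.775914
n=6: y≈-0.775914, sp=3, e=sp−y≈3.775914; I≈11.490050, D=e−e_prev≈5.283034; u=1·3.775914+1/2·11.490050+1/4·5.283034≈10.841698; next y=-3/10·(-0.775914)+1/2·10.841698≈5.653623
n=7: y≈5.653623, sp=1, e=sp−y≈-4.653623; I≈6.836427, D=e−e_prev≈-8.429538; u=1·(-4.653623)+1/2·6.836427+1/4·(-8.429538)≈-3.342794; next y=-3/10·5.653623+1/2·(-3.342794)≈-3.367484
n=8: y≈-3.367484, sp=1, e=sp−y≈4.367484; I≈11.203911, D=e−e_prev≈9.021107; u=1·4.367484+1/2·11.203911+1/4·9.021107≈12.224716; next y=-3/10·(-3.367484)+1/2·12.224716≈7.122603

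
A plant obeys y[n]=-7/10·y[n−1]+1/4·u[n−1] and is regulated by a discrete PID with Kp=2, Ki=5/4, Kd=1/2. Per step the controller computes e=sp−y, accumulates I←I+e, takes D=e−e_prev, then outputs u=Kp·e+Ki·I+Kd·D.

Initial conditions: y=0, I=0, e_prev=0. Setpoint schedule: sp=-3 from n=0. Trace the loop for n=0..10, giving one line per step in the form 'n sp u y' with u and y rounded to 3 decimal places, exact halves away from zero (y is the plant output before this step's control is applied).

0 -3 -11.250 0.000
1 -3 -2.953 -2.813
2 -3 -19.755 1.230
3 -3 3.343 -5.800
4 -3 -36.782 4.896
5 -3 24.390 -12.622
6 -3 -75.675 14.933
7 -3 81.831 -29.372
8 -3 -171.319 41.018
9 -3 230.955 -71.542
10 -3 -412.250 107.818

(exact arithmetic carried between steps; '≈' marks a value shown rounded to 6 d.p. or computed from one; I and e_prev carry over from the previous line; the table rounds u and y to 3 d.p., halves away from zero)
n=0: y=0, sp=-3, e=sp−y=-3; I=-3, D=e−e_prev=-3; u=2·(-3)+5/4·(-3)+1/2·(-3)=-11.25; next y=-7/10·0+1/4·(-11.25)=-2.8125
n=1: y=-2.8125, sp=-3, e=sp−y=-0.1875; I=-3.1875, D=e−e_prev=2.8125; u=2·(-0.1875)+5/4·(-3.1875)+1/2·2.8125=-2.953125; next y=-7/10·(-2.8125)+1/4·(-2.953125)≈1.230469
n=2: y≈1.230469, sp=-3, e=sp−y≈-4.230469; I≈-7.417969, D=e−e_prev≈-4.042969; u=2·(-4.230469)+5/4·(-7.417969)+1/2·(-4.042969)≈-19.754883; next y=-7/10·1.230469+1/4·(-19.754883)≈-5.800049
n=3: y≈-5.800049, sp=-3, e=sp−y≈2.800049; I≈-4.617920, D=e−e_prev≈7.030518; u=2·2.800049+5/4·(-4.617920)+1/2·7.030518≈3.342957; next y=-7/10·(-5.800049)+1/4·3.342957≈4.895773
n=4: y≈4.895773, sp=-3, e=sp−y≈-7.895773; I≈-12.513693, D=e−e_prev≈-10.695822; u=2·(-7.895773)+5/4·(-12.513693)+1/2·(-10.695822)≈-36.781574; next y=-7/10·4.895773+1/4·(-36.781574)≈-12.622435
n=5: y≈-12.622435, sp=-3, e=sp−y≈9.622435; I≈-2.891258, D=e−e_prev≈17.518208; u=2·9.622435+5/4·(-2.891258)+1/2·17.518208≈24.389901; next y=-7/10·(-12.622435)+1/4·24.389901≈14.933180
n=6: y≈14.933180, sp=-3, e=sp−y≈-17.933180; I≈-20.824438, D=e−e_prev≈-27.555615; u=2·(-17.933180)+5/4·(-20.824438)+1/2·(-27.555615)≈-75.674714; next y=-7/10·14.933180+1/4·(-75.674714)≈-29.371904
n=7: y≈-29.371904, sp=-3, e=sp−y≈26.371904; I≈5.547466, D=e−e_prev≈44.305084; u=2·26.371904+5/4·5.547466+1/2·44.305084≈81.830683; next y=-7/10·(-29.371904)+1/4·81.830683≈41.018004
n=8: y≈41.018004, sp=-3, e=sp−y≈-44.018004; I≈-38.470538, D=e−e_prev≈-70.389908; u=2·(-44.018004)+5/4·(-38.470538)+1/2·(-70.389908)≈-171.319134; next y=-7/10·41.018004+1/4·(-171.319134)≈-71.542386
n=9: y≈-71.542386, sp=-3, e=sp−y≈68.542386; I≈30.071849, D=e−e_prev≈112.560390; u=2·68.542386+5/4·30.071849+1/2·112.560390≈230.954778; next y=-7/10·(-71.542386)+1/4·230.954778≈107.818365
n=10: y≈107.818365, sp=-3, e=sp−y≈-110.818365; I≈-80.746516, D=e−e_prev≈-179.360751; u=2·(-110.818365)+5/4·(-80.746516)+1/2·(-179.360751)≈-412.250250; next y=-7/10·107.818365+1/4·(-412.250250)≈-178.535418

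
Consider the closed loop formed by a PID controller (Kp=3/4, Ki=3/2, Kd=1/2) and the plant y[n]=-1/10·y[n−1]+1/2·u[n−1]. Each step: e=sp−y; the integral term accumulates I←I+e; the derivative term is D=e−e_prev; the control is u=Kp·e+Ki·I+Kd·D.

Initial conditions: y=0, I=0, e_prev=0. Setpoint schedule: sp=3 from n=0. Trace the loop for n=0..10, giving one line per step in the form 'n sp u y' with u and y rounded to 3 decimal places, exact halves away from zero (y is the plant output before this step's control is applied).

(exact arithmetic carried between steps; '≈' marks a value shown rounded to 6 d.p. or computed from one; I and e_prev carry over from the previous line; the table rounds u and y to 3 d.p., halves away from zero)
n=0: y=0, sp=3, e=sp−y=3; I=3, D=e−e_prev=3; u=3/4·3+3/2·3+1/2·3=8.25; next y=-1/10·0+1/2·8.25=4.125
n=1: y=4.125, sp=3, e=sp−y=-1.125; I=1.875, D=e−e_prev=-4.125; u=3/4·(-1.125)+3/2·1.875+1/2·(-4.125)=-0.09375; next y=-1/10·4.125+1/2·(-0.09375)=-0.459375
n=2: y=-0.459375, sp=3, e=sp−y=3.459375; I=5.334375, D=e−e_prev=4.584375; u=3/4·3.459375+3/2·5.334375+1/2·4.584375≈12.888281; next y=-1/10·(-0.459375)+1/2·12.888281≈6.490078
n=3: y≈6.490078, sp=3, e=sp−y≈-3.490078; I≈1.844297, D=e−e_prev≈-6.949453; u=3/4·(-3.490078)+3/2·1.844297+1/2·(-6.949453)≈-3.325840; next y=-1/10·6.490078+1/2·(-3.325840)≈-2.311928
n=4: y≈-2.311928, sp=3, e=sp−y≈5.311928; I≈7.156225, D=e−e_prev≈8.802006; u=3/4·5.311928+3/2·7.156225+1/2·8.802006≈19.119286; next y=-1/10·(-2.311928)+1/2·19.119286≈9.790836
n=5: y≈9.790836, sp=3, e=sp−y≈-6.790836; I≈0.365389, D=e−e_prev≈-12.102763; u=3/4·(-6.790836)+3/2·0.365389+1/2·(-12.102763)≈-10.596425; next y=-1/10·9.790836+1/2·(-10.596425)≈-6.277296
n=6: y≈-6.277296, sp=3, e=sp−y≈9.277296; I≈9.642685, D=e−e_prev≈16.068132; u=3/4·9.277296+3/2·9.642685+1/2·16.068132≈29.456065; next y=-1/10·(-6.277296)+1/2·29.456065≈15.355762
n=7: y≈15.355762, sp=3, e=sp−y≈-12.355762; I≈-2.713077, D=e−e_prev≈-21.633058; u=3/4·(-12.355762)+3/2·(-2.713077)+1/2·(-21.633058)≈-24.152967; next y=-1/10·15.355762+1/2·(-24.152967)≈-13.612060
n=8: y≈-13.612060, sp=3, e=sp−y≈16.612060; I≈13.898982, D=e−e_prev≈28.967822; u=3/4·16.612060+3/2·13.898982+1/2·28.967822≈47.791429; next y=-1/10·(-13.612060)+1/2·47.791429≈25.256920
n=9: y≈25.256920, sp=3, e=sp−y≈-22.256920; I≈-8.357938, D=e−e_prev≈-38.868980; u=3/4·(-22.256920)+3/2·(-8.357938)+1/2·(-38.868980)≈-48.664088; next y=-1/10·25.256920+1/2·(-48.664088)≈-26.857736
n=10: y≈-26.857736, sp=3, e=sp−y≈29.857736; I≈21.499798, D=e−e_prev≈52.114656; u=3/4·29.857736+3/2·21.499798+1/2·52.114656≈80.700327; next y=-1/10·(-26.857736)+1/2·80.700327≈43.035937

0 3 8.250 0.000
1 3 -0.094 4.125
2 3 12.888 -0.459
3 3 -3.326 6.490
4 3 19.119 -2.312
5 3 -10.596 9.791
6 3 29.456 -6.277
7 3 -24.153 15.356
8 3 47.791 -13.612
9 3 -48.664 25.257
10 3 80.700 -26.858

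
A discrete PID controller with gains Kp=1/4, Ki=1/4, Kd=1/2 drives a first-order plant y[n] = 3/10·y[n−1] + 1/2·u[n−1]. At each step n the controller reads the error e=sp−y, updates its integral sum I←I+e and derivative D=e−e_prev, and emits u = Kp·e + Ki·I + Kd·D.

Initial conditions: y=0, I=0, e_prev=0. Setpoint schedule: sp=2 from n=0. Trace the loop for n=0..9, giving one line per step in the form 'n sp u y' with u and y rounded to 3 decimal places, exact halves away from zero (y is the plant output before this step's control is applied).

0 2 2.000 0.000
1 2 0.500 1.000
2 2 1.700 0.550
3 2 1.373 1.015
4 2 1.876 0.991
5 2 1.871 1.235
6 2 2.114 1.306
7 2 2.180 1.449
8 2 2.313 1.525
9 2 2.381 1.614

(exact arithmetic carried between steps; '≈' marks a value shown rounded to 6 d.p. or computed from one; I and e_prev carry over from the previous line; the table rounds u and y to 3 d.p., halves away from zero)
n=0: y=0, sp=2, e=sp−y=2; I=2, D=e−e_prev=2; u=1/4·2+1/4·2+1/2·2=2; next y=3/10·0+1/2·2=1
n=1: y=1, sp=2, e=sp−y=1; I=3, D=e−e_prev=-1; u=1/4·1+1/4·3+1/2·(-1)=0.5; next y=3/10·1+1/2·0.5=0.55
n=2: y=0.55, sp=2, e=sp−y=1.45; I=4.45, D=e−e_prev=0.45; u=1/4·1.45+1/4·4.45+1/2·0.45=1.7; next y=3/10·0.55+1/2·1.7=1.015
n=3: y=1.015, sp=2, e=sp−y=0.985; I=5.435, D=e−e_prev=-0.465; u=1/4·0.985+1/4·5.435+1/2·(-0.465)=1.3725; next y=3/10·1.015+1/2·1.3725=0.99075
n=4: y=0.99075, sp=2, e=sp−y=1.00925; I=6.44425, D=e−e_prev=0.02425; u=1/4·1.00925+1/4·6.44425+1/2·0.02425=1.8755; next y=3/10·0.99075+1/2·1.8755=1.234975
n=5: y=1.234975, sp=2, e=sp−y=0.765025; I=7.209275, D=e−e_prev=-0.244225; u=1/4·0.765025+1/4·7.209275+1/2·(-0.244225)≈1.871463; next y=3/10·1.234975+1/2·1.871463≈1.306224
n=6: y≈1.306224, sp=2, e=sp−y≈0.693776; I≈7.903051, D=e−e_prev≈-0.071249; u=1/4·0.693776+1/4·7.903051+1/2·(-0.071249)≈2.113583; next y=3/10·1.306224+1/2·2.113583≈1.448658
n=7: y≈1.448658, sp=2, e=sp−y≈0.551342; I≈8.454393, D=e−e_prev≈-0.142435; u=1/4·0.551342+1/4·8.454393+1/2·(-0.142435)≈2.180216; next y=3/10·1.448658+1/2·2.180216≈1.524706
n=8: y≈1.524706, sp=2, e=sp−y≈0.475294; I≈8.929687, D=e−e_prev≈-0.076047; u=1/4·0.475294+1/4·8.929687+1/2·(-0.076047)≈2.313222; next y=3/10·1.524706+1/2·2.313222≈1.614023
n=9: y≈1.614023, sp=2, e=sp−y≈0.385977; I≈9.315665, D=e−e_prev≈-0.089317; u=1/4·0.385977+1/4·9.315665+1/2·(-0.089317)≈2.380752; next y=3/10·1.614023+1/2·2.380752≈1.674583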